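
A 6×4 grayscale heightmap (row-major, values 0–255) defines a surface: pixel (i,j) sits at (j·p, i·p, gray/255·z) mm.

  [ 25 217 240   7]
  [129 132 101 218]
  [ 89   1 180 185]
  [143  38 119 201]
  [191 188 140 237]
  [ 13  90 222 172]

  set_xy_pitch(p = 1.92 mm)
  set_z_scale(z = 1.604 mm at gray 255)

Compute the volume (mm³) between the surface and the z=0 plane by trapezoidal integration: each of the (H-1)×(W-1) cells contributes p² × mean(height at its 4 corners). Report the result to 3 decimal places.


47.171

height_mm = gray/255 × 1.604; cell vol = 1.92² × mean(4 corners)
unit = 1.92² × 1.604 / (4×255) = 0.00579704 mm³ per gray-sum
row 0: Σ corner-gray over 3 cells = 1759  → 10.1970
row 1: Σ corner-gray over 3 cells = 1449  → 8.3999
row 2: Σ corner-gray over 3 cells = 1294  → 7.5014
row 3: Σ corner-gray over 3 cells = 1742  → 10.0985
row 4: Σ corner-gray over 3 cells = 1893  → 10.9738
Σ rows: total corner-gray = 8137  → 47.1706 mm³


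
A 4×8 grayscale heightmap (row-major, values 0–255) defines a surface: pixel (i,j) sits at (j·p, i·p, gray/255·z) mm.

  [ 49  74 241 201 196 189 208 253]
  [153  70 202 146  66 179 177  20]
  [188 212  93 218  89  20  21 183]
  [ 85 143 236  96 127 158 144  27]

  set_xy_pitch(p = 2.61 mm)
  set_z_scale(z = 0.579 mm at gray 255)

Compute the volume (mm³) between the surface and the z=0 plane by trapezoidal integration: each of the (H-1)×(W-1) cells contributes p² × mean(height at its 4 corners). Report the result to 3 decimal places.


height_mm = gray/255 × 0.579; cell vol = 2.61² × mean(4 corners)
unit = 2.61² × 0.579 / (4×255) = 0.00386687 mm³ per gray-sum
row 0: Σ corner-gray over 7 cells = 4373  → 16.9098
row 1: Σ corner-gray over 7 cells = 3530  → 13.6500
row 2: Σ corner-gray over 7 cells = 3597  → 13.9091
Σ rows: total corner-gray = 11500  → 44.4690 mm³

44.469


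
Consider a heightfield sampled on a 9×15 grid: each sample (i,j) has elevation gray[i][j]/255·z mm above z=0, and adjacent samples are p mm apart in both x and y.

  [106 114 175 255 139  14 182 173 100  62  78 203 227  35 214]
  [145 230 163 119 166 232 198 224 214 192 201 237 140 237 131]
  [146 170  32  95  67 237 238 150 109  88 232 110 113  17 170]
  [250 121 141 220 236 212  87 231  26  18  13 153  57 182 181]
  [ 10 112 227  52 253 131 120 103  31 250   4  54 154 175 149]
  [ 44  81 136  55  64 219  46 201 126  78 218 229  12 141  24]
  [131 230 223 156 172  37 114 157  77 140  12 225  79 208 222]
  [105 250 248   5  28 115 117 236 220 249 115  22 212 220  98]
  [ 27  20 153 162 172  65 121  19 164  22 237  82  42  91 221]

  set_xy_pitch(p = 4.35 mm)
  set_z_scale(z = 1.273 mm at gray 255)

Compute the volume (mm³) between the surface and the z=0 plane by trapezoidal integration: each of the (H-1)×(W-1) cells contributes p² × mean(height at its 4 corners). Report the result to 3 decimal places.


height_mm = gray/255 × 1.273; cell vol = 4.35² × mean(4 corners)
unit = 4.35² × 1.273 / (4×255) = 0.023616 mm³ per gray-sum
row 0: Σ corner-gray over 14 cells = 9216  → 217.6453
row 1: Σ corner-gray over 14 cells = 9014  → 212.8748
row 2: Σ corner-gray over 14 cells = 7457  → 176.1047
row 3: Σ corner-gray over 14 cells = 7316  → 172.7748
row 4: Σ corner-gray over 14 cells = 6771  → 159.9041
row 5: Σ corner-gray over 14 cells = 7293  → 172.2316
row 6: Σ corner-gray over 14 cells = 8290  → 195.7768
row 7: Σ corner-gray over 14 cells = 7225  → 170.6258
Σ rows: total corner-gray = 62582  → 1477.9379 mm³

1477.938


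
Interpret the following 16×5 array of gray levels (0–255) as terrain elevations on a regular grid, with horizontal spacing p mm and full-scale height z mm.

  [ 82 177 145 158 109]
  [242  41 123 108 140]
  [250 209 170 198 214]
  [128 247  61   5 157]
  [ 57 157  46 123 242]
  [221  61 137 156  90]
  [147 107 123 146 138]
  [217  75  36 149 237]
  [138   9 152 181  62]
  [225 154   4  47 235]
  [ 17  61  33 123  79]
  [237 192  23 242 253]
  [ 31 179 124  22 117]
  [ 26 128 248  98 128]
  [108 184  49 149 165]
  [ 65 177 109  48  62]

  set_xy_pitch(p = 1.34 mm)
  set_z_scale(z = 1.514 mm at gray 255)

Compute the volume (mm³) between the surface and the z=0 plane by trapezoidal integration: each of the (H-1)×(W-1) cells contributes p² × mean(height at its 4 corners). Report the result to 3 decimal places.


80.138

height_mm = gray/255 × 1.514; cell vol = 1.34² × mean(4 corners)
unit = 1.34² × 1.514 / (4×255) = 0.00266523 mm³ per gray-sum
row 0: Σ corner-gray over 4 cells = 2077  → 5.5357
row 1: Σ corner-gray over 4 cells = 2544  → 6.7804
row 2: Σ corner-gray over 4 cells = 2529  → 6.7404
row 3: Σ corner-gray over 4 cells = 1862  → 4.9627
row 4: Σ corner-gray over 4 cells = 1970  → 5.2505
row 5: Σ corner-gray over 4 cells = 2056  → 5.4797
row 6: Σ corner-gray over 4 cells = 2011  → 5.3598
row 7: Σ corner-gray over 4 cells = 1858  → 4.9520
row 8: Σ corner-gray over 4 cells = 1754  → 4.6748
row 9: Σ corner-gray over 4 cells = 1400  → 3.7313
row 10: Σ corner-gray over 4 cells = 1934  → 5.1546
row 11: Σ corner-gray over 4 cells = 2202  → 5.8688
row 12: Σ corner-gray over 4 cells = 1900  → 5.0639
row 13: Σ corner-gray over 4 cells = 2139  → 5.7009
row 14: Σ corner-gray over 4 cells = 1832  → 4.8827
Σ rows: total corner-gray = 30068  → 80.1382 mm³


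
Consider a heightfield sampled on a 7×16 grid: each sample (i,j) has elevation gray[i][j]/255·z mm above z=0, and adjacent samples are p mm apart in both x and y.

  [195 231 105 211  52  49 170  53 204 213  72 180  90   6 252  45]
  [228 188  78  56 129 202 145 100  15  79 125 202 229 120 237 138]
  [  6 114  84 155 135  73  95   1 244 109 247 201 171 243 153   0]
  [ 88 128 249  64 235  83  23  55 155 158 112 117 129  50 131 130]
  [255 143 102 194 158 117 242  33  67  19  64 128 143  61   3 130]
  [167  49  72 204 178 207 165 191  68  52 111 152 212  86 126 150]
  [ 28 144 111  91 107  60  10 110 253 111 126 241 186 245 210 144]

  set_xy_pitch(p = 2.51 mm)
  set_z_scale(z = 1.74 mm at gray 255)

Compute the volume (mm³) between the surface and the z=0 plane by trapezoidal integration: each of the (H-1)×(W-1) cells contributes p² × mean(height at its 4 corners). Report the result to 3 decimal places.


501.315

height_mm = gray/255 × 1.74; cell vol = 2.51² × mean(4 corners)
unit = 2.51² × 1.74 / (4×255) = 0.0107472 mm³ per gray-sum
row 0: Σ corner-gray over 15 cells = 8192  → 88.0413
row 1: Σ corner-gray over 15 cells = 8232  → 88.4712
row 2: Σ corner-gray over 15 cells = 7652  → 82.2378
row 3: Σ corner-gray over 15 cells = 6929  → 74.4676
row 4: Σ corner-gray over 15 cells = 7396  → 79.4865
row 5: Σ corner-gray over 15 cells = 8245  → 88.6109
Σ rows: total corner-gray = 46646  → 501.3153 mm³


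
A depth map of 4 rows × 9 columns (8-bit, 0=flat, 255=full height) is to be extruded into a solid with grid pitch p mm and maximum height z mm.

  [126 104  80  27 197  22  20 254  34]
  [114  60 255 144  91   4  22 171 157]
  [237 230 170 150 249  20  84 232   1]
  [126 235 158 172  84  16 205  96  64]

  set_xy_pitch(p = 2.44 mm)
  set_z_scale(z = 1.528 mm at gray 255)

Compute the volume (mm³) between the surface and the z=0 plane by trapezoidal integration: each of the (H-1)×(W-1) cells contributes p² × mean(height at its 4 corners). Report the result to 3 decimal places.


109.130

height_mm = gray/255 × 1.528; cell vol = 2.44² × mean(4 corners)
unit = 2.44² × 1.528 / (4×255) = 0.00891873 mm³ per gray-sum
row 0: Σ corner-gray over 8 cells = 3333  → 29.7261
row 1: Σ corner-gray over 8 cells = 4273  → 38.1097
row 2: Σ corner-gray over 8 cells = 4630  → 41.2937
Σ rows: total corner-gray = 12236  → 109.1295 mm³


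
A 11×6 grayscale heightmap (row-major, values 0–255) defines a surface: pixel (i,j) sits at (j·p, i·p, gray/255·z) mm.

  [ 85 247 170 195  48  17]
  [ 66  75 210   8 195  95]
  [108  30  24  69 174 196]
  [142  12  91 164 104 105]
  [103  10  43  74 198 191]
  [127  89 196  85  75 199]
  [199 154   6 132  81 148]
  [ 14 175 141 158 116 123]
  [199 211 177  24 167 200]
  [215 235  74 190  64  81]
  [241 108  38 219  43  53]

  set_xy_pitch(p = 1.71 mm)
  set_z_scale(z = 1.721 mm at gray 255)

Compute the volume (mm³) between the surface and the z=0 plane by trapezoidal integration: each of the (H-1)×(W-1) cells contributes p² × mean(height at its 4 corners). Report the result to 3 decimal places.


116.820

height_mm = gray/255 × 1.721; cell vol = 1.71² × mean(4 corners)
unit = 1.71² × 1.721 / (4×255) = 0.0049337 mm³ per gray-sum
row 0: Σ corner-gray over 5 cells = 2559  → 12.6253
row 1: Σ corner-gray over 5 cells = 2035  → 10.0401
row 2: Σ corner-gray over 5 cells = 1887  → 9.3099
row 3: Σ corner-gray over 5 cells = 1933  → 9.5368
row 4: Σ corner-gray over 5 cells = 2160  → 10.6568
row 5: Σ corner-gray over 5 cells = 2309  → 11.3919
row 6: Σ corner-gray over 5 cells = 2410  → 11.8902
row 7: Σ corner-gray over 5 cells = 2874  → 14.1795
row 8: Σ corner-gray over 5 cells = 2979  → 14.6975
row 9: Σ corner-gray over 5 cells = 2532  → 12.4921
Σ rows: total corner-gray = 23678  → 116.8202 mm³


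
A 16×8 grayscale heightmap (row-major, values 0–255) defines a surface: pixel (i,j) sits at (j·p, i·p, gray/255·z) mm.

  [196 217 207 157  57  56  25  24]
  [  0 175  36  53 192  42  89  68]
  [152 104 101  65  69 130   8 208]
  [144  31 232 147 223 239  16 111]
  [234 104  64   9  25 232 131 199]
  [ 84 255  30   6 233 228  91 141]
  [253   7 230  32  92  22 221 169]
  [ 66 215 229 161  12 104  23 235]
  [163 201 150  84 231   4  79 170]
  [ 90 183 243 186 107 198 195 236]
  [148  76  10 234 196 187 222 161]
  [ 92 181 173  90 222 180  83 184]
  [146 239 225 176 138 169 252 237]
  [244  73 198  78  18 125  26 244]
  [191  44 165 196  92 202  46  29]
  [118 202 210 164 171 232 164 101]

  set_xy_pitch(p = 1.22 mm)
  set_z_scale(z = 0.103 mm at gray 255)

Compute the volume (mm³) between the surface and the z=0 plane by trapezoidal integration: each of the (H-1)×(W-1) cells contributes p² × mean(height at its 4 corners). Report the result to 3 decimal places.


height_mm = gray/255 × 0.103; cell vol = 1.22² × mean(4 corners)
unit = 1.22² × 0.103 / (4×255) = 0.000150299 mm³ per gray-sum
row 0: Σ corner-gray over 7 cells = 2900  → 0.4359
row 1: Σ corner-gray over 7 cells = 2556  → 0.3842
row 2: Σ corner-gray over 7 cells = 3345  → 0.5028
row 3: Σ corner-gray over 7 cells = 3594  → 0.5402
row 4: Σ corner-gray over 7 cells = 3474  → 0.5221
row 5: Σ corner-gray over 7 cells = 3541  → 0.5322
row 6: Σ corner-gray over 7 cells = 3419  → 0.5139
row 7: Σ corner-gray over 7 cells = 3620  → 0.5441
row 8: Σ corner-gray over 7 cells = 4381  → 0.6585
row 9: Σ corner-gray over 7 cells = 4709  → 0.7078
row 10: Σ corner-gray over 7 cells = 4293  → 0.6452
row 11: Σ corner-gray over 7 cells = 4915  → 0.7387
row 12: Σ corner-gray over 7 cells = 4305  → 0.6470
row 13: Σ corner-gray over 7 cells = 3234  → 0.4861
row 14: Σ corner-gray over 7 cells = 4215  → 0.6335
Σ rows: total corner-gray = 56501  → 8.4921 mm³

8.492


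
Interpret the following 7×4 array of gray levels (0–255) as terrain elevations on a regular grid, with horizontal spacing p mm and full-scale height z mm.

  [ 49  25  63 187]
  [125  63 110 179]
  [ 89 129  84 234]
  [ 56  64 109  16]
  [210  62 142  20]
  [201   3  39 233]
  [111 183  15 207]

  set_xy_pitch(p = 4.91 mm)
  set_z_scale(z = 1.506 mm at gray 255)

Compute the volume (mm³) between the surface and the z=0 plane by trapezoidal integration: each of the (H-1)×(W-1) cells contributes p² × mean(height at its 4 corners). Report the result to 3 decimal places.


251.727

height_mm = gray/255 × 1.506; cell vol = 4.91² × mean(4 corners)
unit = 4.91² × 1.506 / (4×255) = 0.0355949 mm³ per gray-sum
row 0: Σ corner-gray over 3 cells = 1062  → 37.8018
row 1: Σ corner-gray over 3 cells = 1399  → 49.7973
row 2: Σ corner-gray over 3 cells = 1167  → 41.5392
row 3: Σ corner-gray over 3 cells = 1056  → 37.5882
row 4: Σ corner-gray over 3 cells = 1156  → 41.1477
row 5: Σ corner-gray over 3 cells = 1232  → 43.8529
Σ rows: total corner-gray = 7072  → 251.7271 mm³


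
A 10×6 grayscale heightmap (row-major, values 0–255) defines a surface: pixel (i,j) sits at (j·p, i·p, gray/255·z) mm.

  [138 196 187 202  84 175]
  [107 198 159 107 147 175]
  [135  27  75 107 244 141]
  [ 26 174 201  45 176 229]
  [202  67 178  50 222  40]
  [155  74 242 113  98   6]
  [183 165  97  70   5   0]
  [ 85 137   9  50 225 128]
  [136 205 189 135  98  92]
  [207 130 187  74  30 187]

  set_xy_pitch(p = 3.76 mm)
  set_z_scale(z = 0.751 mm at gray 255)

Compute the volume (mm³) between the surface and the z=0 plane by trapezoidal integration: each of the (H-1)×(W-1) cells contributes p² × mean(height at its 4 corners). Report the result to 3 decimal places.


238.609

height_mm = gray/255 × 0.751; cell vol = 3.76² × mean(4 corners)
unit = 3.76² × 0.751 / (4×255) = 0.0104092 mm³ per gray-sum
row 0: Σ corner-gray over 5 cells = 3155  → 32.8409
row 1: Σ corner-gray over 5 cells = 2686  → 27.9590
row 2: Σ corner-gray over 5 cells = 2629  → 27.3657
row 3: Σ corner-gray over 5 cells = 2723  → 28.3441
row 4: Σ corner-gray over 5 cells = 2491  → 25.9292
row 5: Σ corner-gray over 5 cells = 2072  → 21.5678
row 6: Σ corner-gray over 5 cells = 1912  → 19.9023
row 7: Σ corner-gray over 5 cells = 2537  → 26.4080
row 8: Σ corner-gray over 5 cells = 2718  → 28.2921
Σ rows: total corner-gray = 22923  → 238.6090 mm³


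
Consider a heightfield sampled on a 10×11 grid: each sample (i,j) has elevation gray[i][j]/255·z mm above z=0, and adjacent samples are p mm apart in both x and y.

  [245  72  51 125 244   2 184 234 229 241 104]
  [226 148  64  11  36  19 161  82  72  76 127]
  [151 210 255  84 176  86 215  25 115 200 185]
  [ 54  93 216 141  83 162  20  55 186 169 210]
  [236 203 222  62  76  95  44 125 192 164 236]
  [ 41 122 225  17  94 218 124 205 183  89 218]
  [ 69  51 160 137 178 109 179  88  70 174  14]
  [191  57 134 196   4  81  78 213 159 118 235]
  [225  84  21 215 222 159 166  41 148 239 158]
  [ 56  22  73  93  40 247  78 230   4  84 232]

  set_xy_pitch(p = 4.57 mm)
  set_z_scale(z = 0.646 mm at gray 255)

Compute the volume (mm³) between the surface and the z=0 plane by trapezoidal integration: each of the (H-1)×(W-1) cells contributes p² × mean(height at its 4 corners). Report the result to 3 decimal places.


617.692

height_mm = gray/255 × 0.646; cell vol = 4.57² × mean(4 corners)
unit = 4.57² × 0.646 / (4×255) = 0.0132271 mm³ per gray-sum
row 0: Σ corner-gray over 10 cells = 4804  → 63.5430
row 1: Σ corner-gray over 10 cells = 4759  → 62.9478
row 2: Σ corner-gray over 10 cells = 5582  → 73.8337
row 3: Σ corner-gray over 10 cells = 5352  → 70.7915
row 4: Σ corner-gray over 10 cells = 5651  → 74.7464
row 5: Σ corner-gray over 10 cells = 5188  → 68.6222
row 6: Σ corner-gray over 10 cells = 4881  → 64.5615
row 7: Σ corner-gray over 10 cells = 5479  → 72.4713
row 8: Σ corner-gray over 10 cells = 5003  → 66.1752
Σ rows: total corner-gray = 46699  → 617.6925 mm³


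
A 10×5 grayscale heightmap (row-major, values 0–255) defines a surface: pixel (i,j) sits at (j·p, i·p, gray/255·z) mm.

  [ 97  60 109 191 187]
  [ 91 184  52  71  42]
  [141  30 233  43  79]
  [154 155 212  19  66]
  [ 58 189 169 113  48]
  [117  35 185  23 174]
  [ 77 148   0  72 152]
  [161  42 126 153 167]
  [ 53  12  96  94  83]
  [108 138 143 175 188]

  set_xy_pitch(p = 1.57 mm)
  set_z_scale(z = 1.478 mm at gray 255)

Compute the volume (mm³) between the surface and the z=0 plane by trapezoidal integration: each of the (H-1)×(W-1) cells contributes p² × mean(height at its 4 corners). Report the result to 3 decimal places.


54.868

height_mm = gray/255 × 1.478; cell vol = 1.57² × mean(4 corners)
unit = 1.57² × 1.478 / (4×255) = 0.00357169 mm³ per gray-sum
row 0: Σ corner-gray over 4 cells = 1751  → 6.2540
row 1: Σ corner-gray over 4 cells = 1579  → 5.6397
row 2: Σ corner-gray over 4 cells = 1824  → 6.5148
row 3: Σ corner-gray over 4 cells = 2040  → 7.2862
row 4: Σ corner-gray over 4 cells = 1825  → 6.5183
row 5: Σ corner-gray over 4 cells = 1446  → 5.1647
row 6: Σ corner-gray over 4 cells = 1639  → 5.8540
row 7: Σ corner-gray over 4 cells = 1510  → 5.3932
row 8: Σ corner-gray over 4 cells = 1748  → 6.2433
Σ rows: total corner-gray = 15362  → 54.8683 mm³


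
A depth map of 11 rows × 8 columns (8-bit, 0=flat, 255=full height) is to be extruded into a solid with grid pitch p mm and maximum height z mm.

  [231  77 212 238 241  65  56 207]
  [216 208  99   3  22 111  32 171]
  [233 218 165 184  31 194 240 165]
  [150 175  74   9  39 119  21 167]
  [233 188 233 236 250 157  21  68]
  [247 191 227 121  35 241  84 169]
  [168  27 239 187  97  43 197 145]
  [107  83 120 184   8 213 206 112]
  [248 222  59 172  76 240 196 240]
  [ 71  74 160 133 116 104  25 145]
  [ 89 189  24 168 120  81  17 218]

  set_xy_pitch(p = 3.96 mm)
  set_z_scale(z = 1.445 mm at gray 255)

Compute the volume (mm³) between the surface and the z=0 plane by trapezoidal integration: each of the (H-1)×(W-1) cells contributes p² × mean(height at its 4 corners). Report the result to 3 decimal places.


height_mm = gray/255 × 1.445; cell vol = 3.96² × mean(4 corners)
unit = 3.96² × 1.445 / (4×255) = 0.0222156 mm³ per gray-sum
row 0: Σ corner-gray over 7 cells = 3553  → 78.9320
row 1: Σ corner-gray over 7 cells = 3799  → 84.3971
row 2: Σ corner-gray over 7 cells = 3653  → 81.1536
row 3: Σ corner-gray over 7 cells = 3662  → 81.3535
row 4: Σ corner-gray over 7 cells = 4685  → 104.0801
row 5: Σ corner-gray over 7 cells = 4107  → 91.2395
row 6: Σ corner-gray over 7 cells = 3740  → 83.0863
row 7: Σ corner-gray over 7 cells = 4265  → 94.7495
row 8: Σ corner-gray over 7 cells = 3858  → 85.7078
row 9: Σ corner-gray over 7 cells = 2945  → 65.4249
Σ rows: total corner-gray = 38267  → 850.1244 mm³

850.124


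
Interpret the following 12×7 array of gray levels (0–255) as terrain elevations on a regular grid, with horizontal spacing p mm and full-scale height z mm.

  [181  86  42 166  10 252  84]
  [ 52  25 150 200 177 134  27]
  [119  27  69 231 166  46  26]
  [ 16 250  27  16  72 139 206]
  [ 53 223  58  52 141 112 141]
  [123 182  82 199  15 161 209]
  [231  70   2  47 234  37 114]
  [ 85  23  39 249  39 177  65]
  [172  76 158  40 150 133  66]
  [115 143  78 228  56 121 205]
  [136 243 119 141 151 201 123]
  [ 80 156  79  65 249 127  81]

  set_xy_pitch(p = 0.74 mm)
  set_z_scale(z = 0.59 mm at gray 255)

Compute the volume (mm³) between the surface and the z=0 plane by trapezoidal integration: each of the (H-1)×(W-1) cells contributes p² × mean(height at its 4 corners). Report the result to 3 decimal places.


9.849

height_mm = gray/255 × 0.59; cell vol = 0.74² × mean(4 corners)
unit = 0.74² × 0.59 / (4×255) = 0.000316749 mm³ per gray-sum
row 0: Σ corner-gray over 6 cells = 2828  → 0.8958
row 1: Σ corner-gray over 6 cells = 2674  → 0.8470
row 2: Σ corner-gray over 6 cells = 2453  → 0.7770
row 3: Σ corner-gray over 6 cells = 2596  → 0.8223
row 4: Σ corner-gray over 6 cells = 2976  → 0.9426
row 5: Σ corner-gray over 6 cells = 2735  → 0.8663
row 6: Σ corner-gray over 6 cells = 2329  → 0.7377
row 7: Σ corner-gray over 6 cells = 2556  → 0.8096
row 8: Σ corner-gray over 6 cells = 2924  → 0.9262
row 9: Σ corner-gray over 6 cells = 3541  → 1.1216
row 10: Σ corner-gray over 6 cells = 3482  → 1.1029
Σ rows: total corner-gray = 31094  → 9.8490 mm³


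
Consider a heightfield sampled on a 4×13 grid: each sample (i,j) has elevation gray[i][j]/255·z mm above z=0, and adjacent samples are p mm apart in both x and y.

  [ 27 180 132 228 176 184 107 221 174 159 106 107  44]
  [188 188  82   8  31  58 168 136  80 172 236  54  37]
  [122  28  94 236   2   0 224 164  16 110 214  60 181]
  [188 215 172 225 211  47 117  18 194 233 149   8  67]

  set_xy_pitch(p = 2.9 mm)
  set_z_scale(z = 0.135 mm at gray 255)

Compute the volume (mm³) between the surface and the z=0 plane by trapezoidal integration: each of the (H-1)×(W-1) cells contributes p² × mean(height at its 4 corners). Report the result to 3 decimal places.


height_mm = gray/255 × 0.135; cell vol = 2.9² × mean(4 corners)
unit = 2.9² × 0.135 / (4×255) = 0.00111309 mm³ per gray-sum
row 0: Σ corner-gray over 12 cells = 6270  → 6.9791
row 1: Σ corner-gray over 12 cells = 5250  → 5.8437
row 2: Σ corner-gray over 12 cells = 6032  → 6.7141
Σ rows: total corner-gray = 17552  → 19.5369 mm³

19.537


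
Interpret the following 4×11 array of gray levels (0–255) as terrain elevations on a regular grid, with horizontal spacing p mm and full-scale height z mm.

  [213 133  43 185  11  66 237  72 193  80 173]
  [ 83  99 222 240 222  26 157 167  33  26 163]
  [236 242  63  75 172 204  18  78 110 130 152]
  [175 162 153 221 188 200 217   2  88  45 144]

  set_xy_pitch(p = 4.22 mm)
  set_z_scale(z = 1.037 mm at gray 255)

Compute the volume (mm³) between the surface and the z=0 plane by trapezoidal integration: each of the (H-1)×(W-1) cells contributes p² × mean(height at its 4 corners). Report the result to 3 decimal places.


height_mm = gray/255 × 1.037; cell vol = 4.22² × mean(4 corners)
unit = 4.22² × 1.037 / (4×255) = 0.0181052 mm³ per gray-sum
row 0: Σ corner-gray over 10 cells = 5056  → 91.5399
row 1: Σ corner-gray over 10 cells = 5202  → 94.1833
row 2: Σ corner-gray over 10 cells = 5443  → 98.5466
Σ rows: total corner-gray = 15701  → 284.2698 mm³

284.270


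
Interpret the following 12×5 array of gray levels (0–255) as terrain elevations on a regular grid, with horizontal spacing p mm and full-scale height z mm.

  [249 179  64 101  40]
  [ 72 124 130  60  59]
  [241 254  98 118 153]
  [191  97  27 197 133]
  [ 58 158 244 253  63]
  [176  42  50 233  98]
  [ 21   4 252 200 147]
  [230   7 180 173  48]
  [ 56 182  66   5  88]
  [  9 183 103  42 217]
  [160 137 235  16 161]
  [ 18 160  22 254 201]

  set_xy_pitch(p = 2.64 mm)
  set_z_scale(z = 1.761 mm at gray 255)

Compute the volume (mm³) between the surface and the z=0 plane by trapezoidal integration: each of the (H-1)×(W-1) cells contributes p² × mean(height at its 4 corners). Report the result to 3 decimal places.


268.452

height_mm = gray/255 × 1.761; cell vol = 2.64² × mean(4 corners)
unit = 2.64² × 1.761 / (4×255) = 0.0120328 mm³ per gray-sum
row 0: Σ corner-gray over 4 cells = 1736  → 20.8890
row 1: Σ corner-gray over 4 cells = 2093  → 25.1847
row 2: Σ corner-gray over 4 cells = 2300  → 27.6755
row 3: Σ corner-gray over 4 cells = 2397  → 28.8426
row 4: Σ corner-gray over 4 cells = 2355  → 28.3373
row 5: Σ corner-gray over 4 cells = 2004  → 24.1138
row 6: Σ corner-gray over 4 cells = 2078  → 25.0042
row 7: Σ corner-gray over 4 cells = 1648  → 19.8301
row 8: Σ corner-gray over 4 cells = 1532  → 18.4343
row 9: Σ corner-gray over 4 cells = 1979  → 23.8129
row 10: Σ corner-gray over 4 cells = 2188  → 26.3278
Σ rows: total corner-gray = 22310  → 268.4520 mm³


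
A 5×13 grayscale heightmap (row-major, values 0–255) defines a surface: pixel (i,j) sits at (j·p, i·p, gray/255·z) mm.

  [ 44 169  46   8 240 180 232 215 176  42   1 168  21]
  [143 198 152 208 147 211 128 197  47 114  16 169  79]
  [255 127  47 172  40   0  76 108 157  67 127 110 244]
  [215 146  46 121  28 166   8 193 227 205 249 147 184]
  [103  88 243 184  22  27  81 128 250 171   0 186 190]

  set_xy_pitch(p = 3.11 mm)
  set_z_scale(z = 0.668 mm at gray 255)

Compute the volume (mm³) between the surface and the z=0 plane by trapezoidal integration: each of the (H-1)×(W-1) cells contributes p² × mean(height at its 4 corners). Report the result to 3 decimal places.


height_mm = gray/255 × 0.668; cell vol = 3.11² × mean(4 corners)
unit = 3.11² × 0.668 / (4×255) = 0.00633428 mm³ per gray-sum
row 0: Σ corner-gray over 12 cells = 6415  → 40.6344
row 1: Σ corner-gray over 12 cells = 5957  → 37.7333
row 2: Σ corner-gray over 12 cells = 6032  → 38.2084
row 3: Σ corner-gray over 12 cells = 6524  → 41.3248
Σ rows: total corner-gray = 24928  → 157.9009 mm³

157.901


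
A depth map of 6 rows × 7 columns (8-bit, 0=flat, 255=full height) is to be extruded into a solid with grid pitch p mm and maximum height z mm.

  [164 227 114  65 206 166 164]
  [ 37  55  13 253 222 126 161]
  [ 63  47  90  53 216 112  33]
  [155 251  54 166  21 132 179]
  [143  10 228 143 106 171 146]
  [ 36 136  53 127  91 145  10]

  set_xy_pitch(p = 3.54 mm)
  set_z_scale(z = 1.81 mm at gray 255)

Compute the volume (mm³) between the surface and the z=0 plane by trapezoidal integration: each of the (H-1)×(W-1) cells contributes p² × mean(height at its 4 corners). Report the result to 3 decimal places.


height_mm = gray/255 × 1.81; cell vol = 3.54² × mean(4 corners)
unit = 3.54² × 1.81 / (4×255) = 0.0222374 mm³ per gray-sum
row 0: Σ corner-gray over 6 cells = 3420  → 76.0521
row 1: Σ corner-gray over 6 cells = 2668  → 59.3295
row 2: Σ corner-gray over 6 cells = 2714  → 60.3524
row 3: Σ corner-gray over 6 cells = 3187  → 70.8707
row 4: Σ corner-gray over 6 cells = 2755  → 61.2642
Σ rows: total corner-gray = 14744  → 327.8689 mm³

327.869


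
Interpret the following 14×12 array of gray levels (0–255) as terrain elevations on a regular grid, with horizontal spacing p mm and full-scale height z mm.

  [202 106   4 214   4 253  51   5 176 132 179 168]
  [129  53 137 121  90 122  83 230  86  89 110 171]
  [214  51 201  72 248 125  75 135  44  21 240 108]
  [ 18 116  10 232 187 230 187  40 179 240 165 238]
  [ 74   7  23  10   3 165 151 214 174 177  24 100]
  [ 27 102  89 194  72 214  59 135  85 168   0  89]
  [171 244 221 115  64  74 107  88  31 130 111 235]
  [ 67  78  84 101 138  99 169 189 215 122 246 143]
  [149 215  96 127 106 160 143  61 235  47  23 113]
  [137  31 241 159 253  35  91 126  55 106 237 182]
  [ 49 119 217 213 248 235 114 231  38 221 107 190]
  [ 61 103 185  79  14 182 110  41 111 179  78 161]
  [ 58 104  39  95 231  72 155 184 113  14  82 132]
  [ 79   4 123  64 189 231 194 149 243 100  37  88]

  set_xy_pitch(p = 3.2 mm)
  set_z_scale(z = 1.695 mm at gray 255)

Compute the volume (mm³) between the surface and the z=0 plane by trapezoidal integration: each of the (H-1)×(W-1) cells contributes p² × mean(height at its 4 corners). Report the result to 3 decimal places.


height_mm = gray/255 × 1.695; cell vol = 3.2² × mean(4 corners)
unit = 3.2² × 1.695 / (4×255) = 0.0170165 mm³ per gray-sum
row 0: Σ corner-gray over 11 cells = 5160  → 87.8050
row 1: Σ corner-gray over 11 cells = 5288  → 89.9831
row 2: Σ corner-gray over 11 cells = 6174  → 105.0597
row 3: Σ corner-gray over 11 cells = 5498  → 93.5566
row 4: Σ corner-gray over 11 cells = 4422  → 75.2468
row 5: Σ corner-gray over 11 cells = 5128  → 87.2605
row 6: Σ corner-gray over 11 cells = 5868  → 99.8526
row 7: Σ corner-gray over 11 cells = 5780  → 98.3552
row 8: Σ corner-gray over 11 cells = 5675  → 96.5685
row 9: Σ corner-gray over 11 cells = 6712  → 114.2146
row 10: Σ corner-gray over 11 cells = 6111  → 103.9877
row 11: Σ corner-gray over 11 cells = 4754  → 80.8963
row 12: Σ corner-gray over 11 cells = 5203  → 88.5367
Σ rows: total corner-gray = 71773  → 1221.3231 mm³

1221.323


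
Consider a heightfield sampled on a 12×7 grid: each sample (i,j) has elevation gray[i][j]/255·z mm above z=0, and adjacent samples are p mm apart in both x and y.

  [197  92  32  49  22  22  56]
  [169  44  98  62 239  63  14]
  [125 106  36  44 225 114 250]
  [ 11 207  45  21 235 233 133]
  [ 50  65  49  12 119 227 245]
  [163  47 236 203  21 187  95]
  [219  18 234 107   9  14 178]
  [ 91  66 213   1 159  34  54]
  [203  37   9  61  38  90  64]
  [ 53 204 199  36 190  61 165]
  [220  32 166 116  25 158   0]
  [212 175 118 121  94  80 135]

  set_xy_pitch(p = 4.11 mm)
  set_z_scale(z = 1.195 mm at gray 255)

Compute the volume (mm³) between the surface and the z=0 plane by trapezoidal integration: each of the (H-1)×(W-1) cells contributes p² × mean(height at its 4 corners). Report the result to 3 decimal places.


height_mm = gray/255 × 1.195; cell vol = 4.11² × mean(4 corners)
unit = 4.11² × 1.195 / (4×255) = 0.0197903 mm³ per gray-sum
row 0: Σ corner-gray over 6 cells = 1882  → 37.2453
row 1: Σ corner-gray over 6 cells = 2620  → 51.8505
row 2: Σ corner-gray over 6 cells = 3051  → 60.3801
row 3: Σ corner-gray over 6 cells = 2865  → 56.6991
row 4: Σ corner-gray over 6 cells = 2885  → 57.0949
row 5: Σ corner-gray over 6 cells = 2807  → 55.5512
row 6: Σ corner-gray over 6 cells = 2252  → 44.5677
row 7: Σ corner-gray over 6 cells = 1828  → 36.1766
row 8: Σ corner-gray over 6 cells = 2335  → 46.2102
row 9: Σ corner-gray over 6 cells = 2812  → 55.6502
row 10: Σ corner-gray over 6 cells = 2737  → 54.1659
Σ rows: total corner-gray = 28074  → 555.5916 mm³

555.592


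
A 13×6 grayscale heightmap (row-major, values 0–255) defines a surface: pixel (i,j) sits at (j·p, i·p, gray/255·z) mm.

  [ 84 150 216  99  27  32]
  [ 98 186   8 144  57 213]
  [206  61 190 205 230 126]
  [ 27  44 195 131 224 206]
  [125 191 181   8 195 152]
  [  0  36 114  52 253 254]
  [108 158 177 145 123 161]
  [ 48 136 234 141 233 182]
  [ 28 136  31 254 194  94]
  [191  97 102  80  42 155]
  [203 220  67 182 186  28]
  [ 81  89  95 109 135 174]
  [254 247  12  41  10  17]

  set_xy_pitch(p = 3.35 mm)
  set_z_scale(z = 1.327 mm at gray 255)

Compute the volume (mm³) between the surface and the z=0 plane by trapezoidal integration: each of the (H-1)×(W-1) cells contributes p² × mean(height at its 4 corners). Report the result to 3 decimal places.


467.135

height_mm = gray/255 × 1.327; cell vol = 3.35² × mean(4 corners)
unit = 3.35² × 1.327 / (4×255) = 0.0146003 mm³ per gray-sum
row 0: Σ corner-gray over 5 cells = 2201  → 32.1352
row 1: Σ corner-gray over 5 cells = 2805  → 40.9537
row 2: Σ corner-gray over 5 cells = 3125  → 45.6258
row 3: Σ corner-gray over 5 cells = 2848  → 41.5815
row 4: Σ corner-gray over 5 cells = 2591  → 37.8293
row 5: Σ corner-gray over 5 cells = 2639  → 38.5301
row 6: Σ corner-gray over 5 cells = 3193  → 46.6186
row 7: Σ corner-gray over 5 cells = 3070  → 44.8228
row 8: Σ corner-gray over 5 cells = 2340  → 34.1646
row 9: Σ corner-gray over 5 cells = 2529  → 36.9240
row 10: Σ corner-gray over 5 cells = 2652  → 38.7199
row 11: Σ corner-gray over 5 cells = 2002  → 29.2297
Σ rows: total corner-gray = 31995  → 467.1351 mm³


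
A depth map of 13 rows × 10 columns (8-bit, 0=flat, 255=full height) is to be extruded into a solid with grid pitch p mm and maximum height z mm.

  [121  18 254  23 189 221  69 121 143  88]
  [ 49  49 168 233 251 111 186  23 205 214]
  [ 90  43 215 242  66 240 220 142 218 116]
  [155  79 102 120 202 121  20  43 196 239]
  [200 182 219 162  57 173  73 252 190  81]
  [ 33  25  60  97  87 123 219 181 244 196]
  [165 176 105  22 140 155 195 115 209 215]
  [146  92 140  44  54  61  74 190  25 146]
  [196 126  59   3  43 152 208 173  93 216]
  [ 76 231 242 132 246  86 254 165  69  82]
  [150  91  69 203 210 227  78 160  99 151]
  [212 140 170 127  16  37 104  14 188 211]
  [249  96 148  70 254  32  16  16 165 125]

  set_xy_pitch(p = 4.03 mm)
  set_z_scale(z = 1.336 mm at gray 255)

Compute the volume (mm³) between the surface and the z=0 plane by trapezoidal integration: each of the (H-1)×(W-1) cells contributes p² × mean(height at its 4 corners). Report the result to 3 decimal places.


1240.925

height_mm = gray/255 × 1.336; cell vol = 4.03² × mean(4 corners)
unit = 4.03² × 1.336 / (4×255) = 0.0212724 mm³ per gray-sum
row 0: Σ corner-gray over 9 cells = 5000  → 106.3620
row 1: Σ corner-gray over 9 cells = 5693  → 121.1037
row 2: Σ corner-gray over 9 cells = 5138  → 109.2976
row 3: Σ corner-gray over 9 cells = 5057  → 107.5745
row 4: Σ corner-gray over 9 cells = 5198  → 110.5739
row 5: Σ corner-gray over 9 cells = 4915  → 104.5538
row 6: Σ corner-gray over 9 cells = 4266  → 90.7480
row 7: Σ corner-gray over 9 cells = 3778  → 80.3671
row 8: Σ corner-gray over 9 cells = 5134  → 109.2125
row 9: Σ corner-gray over 9 cells = 5583  → 118.7638
row 10: Σ corner-gray over 9 cells = 4590  → 97.6403
row 11: Σ corner-gray over 9 cells = 3983  → 84.7279
Σ rows: total corner-gray = 58335  → 1240.9251 mm³


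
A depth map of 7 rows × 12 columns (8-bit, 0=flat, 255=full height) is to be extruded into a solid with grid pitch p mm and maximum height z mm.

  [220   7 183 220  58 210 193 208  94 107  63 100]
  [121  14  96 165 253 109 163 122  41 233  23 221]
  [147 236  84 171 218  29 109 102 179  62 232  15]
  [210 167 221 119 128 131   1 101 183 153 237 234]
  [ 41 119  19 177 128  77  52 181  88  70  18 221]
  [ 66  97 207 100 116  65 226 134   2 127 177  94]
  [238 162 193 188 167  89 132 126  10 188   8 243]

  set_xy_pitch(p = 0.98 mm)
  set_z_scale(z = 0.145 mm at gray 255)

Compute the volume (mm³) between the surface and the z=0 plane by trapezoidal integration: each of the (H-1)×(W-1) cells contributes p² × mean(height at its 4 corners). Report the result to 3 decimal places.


height_mm = gray/255 × 0.145; cell vol = 0.98² × mean(4 corners)
unit = 0.98² × 0.145 / (4×255) = 0.000136527 mm³ per gray-sum
row 0: Σ corner-gray over 11 cells = 5786  → 0.7899
row 1: Σ corner-gray over 11 cells = 5786  → 0.7899
row 2: Σ corner-gray over 11 cells = 6332  → 0.8645
row 3: Σ corner-gray over 11 cells = 5446  → 0.7435
row 4: Σ corner-gray over 11 cells = 4782  → 0.6529
row 5: Σ corner-gray over 11 cells = 5669  → 0.7740
Σ rows: total corner-gray = 33801  → 4.6148 mm³

4.615


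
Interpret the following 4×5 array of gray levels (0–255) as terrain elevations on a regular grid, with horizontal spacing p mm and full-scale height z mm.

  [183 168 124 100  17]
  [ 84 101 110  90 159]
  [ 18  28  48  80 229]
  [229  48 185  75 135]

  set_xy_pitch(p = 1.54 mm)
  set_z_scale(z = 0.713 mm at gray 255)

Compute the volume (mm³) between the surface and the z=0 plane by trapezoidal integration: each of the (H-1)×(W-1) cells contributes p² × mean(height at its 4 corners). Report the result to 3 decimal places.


7.911

height_mm = gray/255 × 0.713; cell vol = 1.54² × mean(4 corners)
unit = 1.54² × 0.713 / (4×255) = 0.00165779 mm³ per gray-sum
row 0: Σ corner-gray over 4 cells = 1829  → 3.0321
row 1: Σ corner-gray over 4 cells = 1404  → 2.3275
row 2: Σ corner-gray over 4 cells = 1539  → 2.5513
Σ rows: total corner-gray = 4772  → 7.9110 mm³


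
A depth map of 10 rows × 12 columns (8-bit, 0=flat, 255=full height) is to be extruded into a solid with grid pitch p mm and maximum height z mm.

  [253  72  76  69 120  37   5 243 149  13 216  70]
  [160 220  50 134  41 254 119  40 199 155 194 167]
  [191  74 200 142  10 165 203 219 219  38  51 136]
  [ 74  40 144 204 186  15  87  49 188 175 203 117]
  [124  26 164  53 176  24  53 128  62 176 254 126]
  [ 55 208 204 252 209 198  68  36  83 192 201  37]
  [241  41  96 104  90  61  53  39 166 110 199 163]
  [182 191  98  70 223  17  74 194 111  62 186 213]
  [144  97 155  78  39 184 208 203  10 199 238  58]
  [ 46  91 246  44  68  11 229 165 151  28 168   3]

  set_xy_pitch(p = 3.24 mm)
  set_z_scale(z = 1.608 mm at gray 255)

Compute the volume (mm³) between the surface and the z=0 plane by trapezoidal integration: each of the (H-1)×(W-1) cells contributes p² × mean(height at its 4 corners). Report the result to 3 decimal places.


height_mm = gray/255 × 1.608; cell vol = 3.24² × mean(4 corners)
unit = 3.24² × 1.608 / (4×255) = 0.0165492 mm³ per gray-sum
row 0: Σ corner-gray over 11 cells = 5462  → 90.3915
row 1: Σ corner-gray over 11 cells = 6108  → 101.0823
row 2: Σ corner-gray over 11 cells = 5742  → 95.0253
row 3: Σ corner-gray over 11 cells = 5255  → 86.9658
row 4: Σ corner-gray over 11 cells = 5876  → 97.2429
row 5: Σ corner-gray over 11 cells = 5716  → 94.5950
row 6: Σ corner-gray over 11 cells = 5169  → 85.5426
row 7: Σ corner-gray over 11 cells = 5871  → 97.1601
row 8: Σ corner-gray over 11 cells = 5475  → 90.6066
Σ rows: total corner-gray = 50674  → 838.6120 mm³

838.612


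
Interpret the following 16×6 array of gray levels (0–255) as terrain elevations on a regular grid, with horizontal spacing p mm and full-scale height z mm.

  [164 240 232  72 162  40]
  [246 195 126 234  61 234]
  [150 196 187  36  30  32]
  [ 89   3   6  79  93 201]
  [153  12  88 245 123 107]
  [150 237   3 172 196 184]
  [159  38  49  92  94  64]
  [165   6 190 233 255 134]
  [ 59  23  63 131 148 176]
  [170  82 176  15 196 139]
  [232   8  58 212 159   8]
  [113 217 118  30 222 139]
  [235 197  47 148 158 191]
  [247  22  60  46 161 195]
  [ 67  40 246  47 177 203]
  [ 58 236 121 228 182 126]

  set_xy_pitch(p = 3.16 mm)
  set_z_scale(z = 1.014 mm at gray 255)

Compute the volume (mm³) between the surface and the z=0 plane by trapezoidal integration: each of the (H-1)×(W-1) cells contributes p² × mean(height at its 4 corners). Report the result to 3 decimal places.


height_mm = gray/255 × 1.014; cell vol = 3.16² × mean(4 corners)
unit = 3.16² × 1.014 / (4×255) = 0.00992686 mm³ per gray-sum
row 0: Σ corner-gray over 5 cells = 3328  → 33.0366
row 1: Σ corner-gray over 5 cells = 2792  → 27.7158
row 2: Σ corner-gray over 5 cells = 1732  → 17.1933
row 3: Σ corner-gray over 5 cells = 1848  → 18.3448
row 4: Σ corner-gray over 5 cells = 2746  → 27.2592
row 5: Σ corner-gray over 5 cells = 2319  → 23.0204
row 6: Σ corner-gray over 5 cells = 2436  → 24.1818
row 7: Σ corner-gray over 5 cells = 2632  → 26.1275
row 8: Σ corner-gray over 5 cells = 2212  → 21.9582
row 9: Σ corner-gray over 5 cells = 2361  → 23.4373
row 10: Σ corner-gray over 5 cells = 2540  → 25.2142
row 11: Σ corner-gray over 5 cells = 2952  → 29.3041
row 12: Σ corner-gray over 5 cells = 2546  → 25.2738
row 13: Σ corner-gray over 5 cells = 2310  → 22.9310
row 14: Σ corner-gray over 5 cells = 3008  → 29.8600
Σ rows: total corner-gray = 37762  → 374.8581 mm³

374.858


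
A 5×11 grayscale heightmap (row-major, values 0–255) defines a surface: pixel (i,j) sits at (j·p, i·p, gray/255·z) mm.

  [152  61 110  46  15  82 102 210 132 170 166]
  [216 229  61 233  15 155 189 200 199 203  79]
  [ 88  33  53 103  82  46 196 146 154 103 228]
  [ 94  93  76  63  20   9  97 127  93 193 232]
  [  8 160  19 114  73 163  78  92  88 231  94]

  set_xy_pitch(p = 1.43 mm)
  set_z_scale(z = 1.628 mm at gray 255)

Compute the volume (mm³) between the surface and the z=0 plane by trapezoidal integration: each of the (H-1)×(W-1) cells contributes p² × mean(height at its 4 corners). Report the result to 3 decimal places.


height_mm = gray/255 × 1.628; cell vol = 1.43² × mean(4 corners)
unit = 1.43² × 1.628 / (4×255) = 0.00326382 mm³ per gray-sum
row 0: Σ corner-gray over 10 cells = 5437  → 17.7454
row 1: Σ corner-gray over 10 cells = 5411  → 17.6605
row 2: Σ corner-gray over 10 cells = 4016  → 13.1075
row 3: Σ corner-gray over 10 cells = 4006  → 13.0749
Σ rows: total corner-gray = 18870  → 61.5883 mm³

61.588


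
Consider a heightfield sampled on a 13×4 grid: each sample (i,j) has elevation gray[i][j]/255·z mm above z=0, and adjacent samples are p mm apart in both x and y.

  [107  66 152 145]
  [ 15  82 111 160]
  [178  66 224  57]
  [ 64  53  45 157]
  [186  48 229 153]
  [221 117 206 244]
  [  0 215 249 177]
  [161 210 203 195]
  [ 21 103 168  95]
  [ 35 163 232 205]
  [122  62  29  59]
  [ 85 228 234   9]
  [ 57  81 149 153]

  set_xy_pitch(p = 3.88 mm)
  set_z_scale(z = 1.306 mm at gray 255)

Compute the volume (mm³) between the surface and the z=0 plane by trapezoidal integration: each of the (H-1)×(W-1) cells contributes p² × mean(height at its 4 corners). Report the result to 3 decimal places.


379.034

height_mm = gray/255 × 1.306; cell vol = 3.88² × mean(4 corners)
unit = 3.88² × 1.306 / (4×255) = 0.0192755 mm³ per gray-sum
row 0: Σ corner-gray over 3 cells = 1249  → 24.0751
row 1: Σ corner-gray over 3 cells = 1376  → 26.5231
row 2: Σ corner-gray over 3 cells = 1232  → 23.7475
row 3: Σ corner-gray over 3 cells = 1310  → 25.2510
row 4: Σ corner-gray over 3 cells = 2004  → 38.6282
row 5: Σ corner-gray over 3 cells = 2216  → 42.7146
row 6: Σ corner-gray over 3 cells = 2287  → 44.0832
row 7: Σ corner-gray over 3 cells = 1840  → 35.4670
row 8: Σ corner-gray over 3 cells = 1688  → 32.5371
row 9: Σ corner-gray over 3 cells = 1393  → 26.8508
row 10: Σ corner-gray over 3 cells = 1381  → 26.6195
row 11: Σ corner-gray over 3 cells = 1688  → 32.5371
Σ rows: total corner-gray = 19664  → 379.0341 mm³
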